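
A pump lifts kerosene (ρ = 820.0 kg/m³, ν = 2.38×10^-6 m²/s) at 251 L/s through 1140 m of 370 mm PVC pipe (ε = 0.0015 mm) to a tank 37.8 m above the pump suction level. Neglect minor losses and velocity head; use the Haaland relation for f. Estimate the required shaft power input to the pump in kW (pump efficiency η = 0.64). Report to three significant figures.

P_shaft ≈ 157 kW

V = 4Q/(πD²) = 2.334 m/s; Re = 3.63×10^5; ε/D = 4.05×10^-6; f = 0.01388
h_f = f(L/D)V²/2g = 11.88 m
Total head H = z + h_f = 37.8 + 11.88 = 49.68 m
P_hyd = ρgQH = 820.0·9.81·0.251·49.68 = 100.3 kW
P_shaft = P_hyd/η = 100.3/0.64 = 156.7 kW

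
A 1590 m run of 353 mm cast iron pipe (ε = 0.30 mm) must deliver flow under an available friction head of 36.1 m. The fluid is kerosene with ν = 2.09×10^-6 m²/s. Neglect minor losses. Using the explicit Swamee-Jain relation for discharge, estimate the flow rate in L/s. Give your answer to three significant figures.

Q ≈ 277 L/s

Swamee-Jain (Type II): Q = -0.965·√(gD⁵h_f/L)·ln[ε/(3.7D) + √(3.17ν²L/(gD³h_f))]
√(gD⁵h_f/L) = √(9.81·0.353⁵·36.1/1590) = 0.03494
ε/(3.7D) = 2.30×10^-4; √(3.17ν²L/(gD³h_f)) = 3.76×10^-5
Q = -0.965·0.03494·ln(2.673×10^-4) = 0.2774 m³/s
Check: V = 2.83 m/s, Re = 4.79×10^5, f = 0.01970, h_f = 36.3 m ≈ 36.1 m ✓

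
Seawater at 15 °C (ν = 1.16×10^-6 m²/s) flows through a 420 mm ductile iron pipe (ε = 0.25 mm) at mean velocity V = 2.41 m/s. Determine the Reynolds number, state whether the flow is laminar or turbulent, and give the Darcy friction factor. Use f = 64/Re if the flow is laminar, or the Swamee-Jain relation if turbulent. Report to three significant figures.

Re ≈ 8.73×10^5; turbulent; f ≈ 0.0180

Re = VD/ν = 2.410·0.420/1.16×10^-6 = 8.73×10^5
Re > 4000 → turbulent; ε/D = 5.95×10^-4
Swamee-Jain: f = 0.01798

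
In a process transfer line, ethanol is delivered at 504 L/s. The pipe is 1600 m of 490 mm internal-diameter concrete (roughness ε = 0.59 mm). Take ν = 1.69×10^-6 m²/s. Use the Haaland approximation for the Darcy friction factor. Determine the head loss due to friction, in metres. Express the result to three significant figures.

V = 4Q/(πD²) = 4·0.504/(π·0.490²) = 2.673 m/s
Re = VD/ν = 2.673·0.490/1.69×10^-6 = 7.75×10^5 → turbulent
ε/D = 0.59/490 = 0.00120
Haaland: f = 0.02089
h_f = f(L/D)V²/(2g) = 0.02089·(1600/0.490)·2.673²/(2·9.81) = 24.84 m

h_f ≈ 24.8 m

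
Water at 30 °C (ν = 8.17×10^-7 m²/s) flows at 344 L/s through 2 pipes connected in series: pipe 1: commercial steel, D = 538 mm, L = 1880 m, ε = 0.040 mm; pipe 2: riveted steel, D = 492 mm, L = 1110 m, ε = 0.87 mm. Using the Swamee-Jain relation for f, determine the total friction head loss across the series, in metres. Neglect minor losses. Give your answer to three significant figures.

H ≈ 14.0 m

Pipe 1: V = 1.513 m/s, Re = 9.96×10^5, ε/D = 7.43×10^-5, f = 0.01311, h_1 = f(L/D)V²/2g = 5.348 m
Pipe 2: V = 1.809 m/s, Re = 1.09×10^6, ε/D = 0.00177, f = 0.02293, h_2 = f(L/D)V²/2g = 8.633 m
Series → Q common, losses add: H = Σh = 13.98 m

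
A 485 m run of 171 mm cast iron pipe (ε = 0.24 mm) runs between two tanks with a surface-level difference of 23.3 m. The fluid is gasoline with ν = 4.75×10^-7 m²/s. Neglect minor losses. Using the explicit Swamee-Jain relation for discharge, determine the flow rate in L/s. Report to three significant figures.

Swamee-Jain (Type II): Q = -0.965·√(gD⁵h_f/L)·ln[ε/(3.7D) + √(3.17ν²L/(gD³h_f))]
√(gD⁵h_f/L) = √(9.81·0.171⁵·23.3/485) = 0.008301
ε/(3.7D) = 3.79×10^-4; √(3.17ν²L/(gD³h_f)) = 1.74×10^-5
Q = -0.965·0.008301·ln(3.967×10^-4) = 0.06274 m³/s
Check: V = 2.73 m/s, Re = 9.83×10^5, f = 0.02169, h_f = 23.4 m ≈ 23.3 m ✓

Q ≈ 62.7 L/s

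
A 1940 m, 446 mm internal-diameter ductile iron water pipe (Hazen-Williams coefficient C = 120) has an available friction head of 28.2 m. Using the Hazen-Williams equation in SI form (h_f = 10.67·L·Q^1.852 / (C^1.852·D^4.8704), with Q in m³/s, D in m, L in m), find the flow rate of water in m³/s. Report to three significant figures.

Q ≈ 0.407 m³/s

Rearranging: Q = [h_f·C^1.852·D^4.8704 / (10.67·L)]^(1/1.852)
Q = [28.2·120^1.852·0.446^4.8704 / (10.67·1940)]^0.540 = 0.4070 m³/s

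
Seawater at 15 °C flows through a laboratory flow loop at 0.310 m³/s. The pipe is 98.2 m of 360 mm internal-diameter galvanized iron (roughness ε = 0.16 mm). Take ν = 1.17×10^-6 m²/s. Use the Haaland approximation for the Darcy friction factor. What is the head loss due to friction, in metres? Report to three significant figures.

V = 4Q/(πD²) = 4·0.310/(π·0.360²) = 3.046 m/s
Re = VD/ν = 3.046·0.360/1.17×10^-6 = 9.37×10^5 → turbulent
ε/D = 0.16/360 = 4.44×10^-4
Haaland: f = 0.01681
h_f = f(L/D)V²/(2g) = 0.01681·(98.2/0.360)·3.046²/(2·9.81) = 2.168 m

h_f ≈ 2.17 m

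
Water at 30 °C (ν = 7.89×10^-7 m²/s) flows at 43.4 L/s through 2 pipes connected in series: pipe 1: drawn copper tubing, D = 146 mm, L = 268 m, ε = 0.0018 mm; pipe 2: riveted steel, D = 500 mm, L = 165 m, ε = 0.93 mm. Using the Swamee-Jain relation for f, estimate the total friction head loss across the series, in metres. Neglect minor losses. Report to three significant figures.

H ≈ 8.43 m

Pipe 1: V = 2.592 m/s, Re = 4.80×10^5, ε/D = 1.23×10^-5, f = 0.01338, h_1 = f(L/D)V²/2g = 8.413 m
Pipe 2: V = 0.2210 m/s, Re = 1.40×10^5, ε/D = 0.00186, f = 0.02447, h_2 = f(L/D)V²/2g = 0.02011 m
Series → Q common, losses add: H = Σh = 8.433 m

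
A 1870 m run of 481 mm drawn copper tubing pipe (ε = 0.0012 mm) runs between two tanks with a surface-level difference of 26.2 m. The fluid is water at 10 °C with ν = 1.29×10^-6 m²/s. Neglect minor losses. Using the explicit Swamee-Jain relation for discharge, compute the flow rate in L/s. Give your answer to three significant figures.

Swamee-Jain (Type II): Q = -0.965·√(gD⁵h_f/L)·ln[ε/(3.7D) + √(3.17ν²L/(gD³h_f))]
√(gD⁵h_f/L) = √(9.81·0.481⁵·26.2/1870) = 0.05949
ε/(3.7D) = 6.74×10^-7; √(3.17ν²L/(gD³h_f)) = 1.86×10^-5
Q = -0.965·0.05949·ln(1.925×10^-5) = 0.6233 m³/s
Check: V = 3.43 m/s, Re = 1.28×10^6, f = 0.01121, h_f = 26.1 m ≈ 26.2 m ✓

Q ≈ 623 L/s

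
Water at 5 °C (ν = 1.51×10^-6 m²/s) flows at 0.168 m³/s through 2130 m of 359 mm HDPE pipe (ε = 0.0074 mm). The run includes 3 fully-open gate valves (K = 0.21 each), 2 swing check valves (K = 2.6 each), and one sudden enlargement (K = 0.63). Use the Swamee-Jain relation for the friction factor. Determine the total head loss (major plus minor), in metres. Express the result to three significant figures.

V = 4Q/(πD²) = 1.660 m/s; V²/2g = 0.1404 m
Re = 3.95×10^5, ε/D = 2.06×10^-5 → f = 0.01395 (Swamee-Jain)
Major: h_f = f(L/D)·V²/2g = 0.01395·5933·0.1404 = 11.62 m
Minor: ΣK = 6.46; h_m = ΣK·V²/2g = 0.9070 m
Total H_L = 11.62 + 0.9070 = 12.52 m

H_L ≈ 12.5 m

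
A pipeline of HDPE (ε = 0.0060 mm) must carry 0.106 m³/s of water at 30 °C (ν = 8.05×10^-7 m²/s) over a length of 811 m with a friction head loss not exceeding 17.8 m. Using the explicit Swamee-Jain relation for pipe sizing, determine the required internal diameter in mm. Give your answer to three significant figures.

Swamee-Jain (Type III): D = 0.66·[ε^1.25·(LQ²/(gh_f))^4.75 + ν·Q^9.4·(L/(gh_f))^5.2]^0.04
LQ²/(gh_f) = 0.05218; L/(gh_f) = 4.644
Term 1 = ε^1.25·(…)^4.75 = 2.40×10^-13; Term 2 = ν·Q^9.4·(…)^5.2 = 1.63×10^-12
D = 0.66·(2.40×10^-13 + 1.63×10^-12)^0.04 = 0.2241 m = 224 mm
Check: V = 2.69 m/s, Re = 7.48×10^5, f = 0.01272, h_f = 17.0 m ≈ 17.8 m ✓

D ≈ 224 mm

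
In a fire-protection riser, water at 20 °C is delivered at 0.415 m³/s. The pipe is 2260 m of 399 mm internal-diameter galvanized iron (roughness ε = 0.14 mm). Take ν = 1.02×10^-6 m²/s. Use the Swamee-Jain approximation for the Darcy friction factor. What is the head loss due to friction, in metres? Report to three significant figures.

h_f ≈ 51.0 m

V = 4Q/(πD²) = 4·0.415/(π·0.399²) = 3.319 m/s
Re = VD/ν = 3.319·0.399/1.02×10^-6 = 1.30×10^6 → turbulent
ε/D = 0.14/399 = 3.51×10^-4
Swamee-Jain: f = 0.01604
h_f = f(L/D)V²/(2g) = 0.01604·(2260/0.399)·3.319²/(2·9.81) = 51.03 m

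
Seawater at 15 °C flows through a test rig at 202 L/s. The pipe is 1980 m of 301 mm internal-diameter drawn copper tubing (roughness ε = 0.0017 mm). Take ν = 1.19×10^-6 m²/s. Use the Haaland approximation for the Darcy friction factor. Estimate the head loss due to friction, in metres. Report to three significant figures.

h_f ≈ 33.3 m

V = 4Q/(πD²) = 4·0.202/(π·0.301²) = 2.839 m/s
Re = VD/ν = 2.839·0.301/1.19×10^-6 = 7.18×10^5 → turbulent
ε/D = 0.0017/301 = 5.65×10^-6
Haaland: f = 0.01234
h_f = f(L/D)V²/(2g) = 0.01234·(1980/0.301)·2.839²/(2·9.81) = 33.33 m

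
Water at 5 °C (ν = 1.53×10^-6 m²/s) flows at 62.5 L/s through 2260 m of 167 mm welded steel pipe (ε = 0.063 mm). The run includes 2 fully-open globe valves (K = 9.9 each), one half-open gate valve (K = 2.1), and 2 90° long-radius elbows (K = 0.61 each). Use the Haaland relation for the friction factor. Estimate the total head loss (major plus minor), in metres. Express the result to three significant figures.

V = 4Q/(πD²) = 2.853 m/s; V²/2g = 0.4150 m
Re = 3.11×10^5, ε/D = 3.77×10^-4 → f = 0.01727 (Haaland)
Major: h_f = f(L/D)·V²/2g = 0.01727·13533·0.4150 = 96.99 m
Minor: ΣK = 23.1; h_m = ΣK·V²/2g = 9.594 m
Total H_L = 96.99 + 9.594 = 106.6 m

H_L ≈ 107 m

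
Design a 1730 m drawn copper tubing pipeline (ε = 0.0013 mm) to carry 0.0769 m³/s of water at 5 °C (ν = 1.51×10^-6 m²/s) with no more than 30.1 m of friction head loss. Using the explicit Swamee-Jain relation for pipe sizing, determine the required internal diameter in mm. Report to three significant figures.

Swamee-Jain (Type III): D = 0.66·[ε^1.25·(LQ²/(gh_f))^4.75 + ν·Q^9.4·(L/(gh_f))^5.2]^0.04
LQ²/(gh_f) = 0.03465; L/(gh_f) = 5.859
Term 1 = ε^1.25·(…)^4.75 = 5.08×10^-15; Term 2 = ν·Q^9.4·(…)^5.2 = 5.00×10^-13
D = 0.66·(5.08×10^-15 + 5.00×10^-13)^0.04 = 0.2127 m = 213 mm
Check: V = 2.16 m/s, Re = 3.05×10^5, f = 0.01440, h_f = 28.0 m ≈ 30.1 m ✓

D ≈ 213 mm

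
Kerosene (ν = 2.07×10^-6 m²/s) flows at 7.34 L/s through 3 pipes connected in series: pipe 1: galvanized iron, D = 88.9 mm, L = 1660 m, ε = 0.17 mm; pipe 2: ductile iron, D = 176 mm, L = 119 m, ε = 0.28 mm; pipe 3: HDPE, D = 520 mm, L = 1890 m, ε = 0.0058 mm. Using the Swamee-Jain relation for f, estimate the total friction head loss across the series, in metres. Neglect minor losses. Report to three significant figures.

H ≈ 35.4 m

Pipe 1: V = 1.183 m/s, Re = 5.08×10^4, ε/D = 0.00191, f = 0.02652, h_1 = f(L/D)V²/2g = 35.30 m
Pipe 2: V = 0.3017 m/s, Re = 2.57×10^4, ε/D = 0.00159, f = 0.02816, h_2 = f(L/D)V²/2g = 0.08832 m
Pipe 3: V = 0.03456 m/s, Re = 8680, ε/D = 1.12×10^-5, f = 0.03223, h_3 = f(L/D)V²/2g = 0.007132 m
Series → Q common, losses add: H = Σh = 35.39 m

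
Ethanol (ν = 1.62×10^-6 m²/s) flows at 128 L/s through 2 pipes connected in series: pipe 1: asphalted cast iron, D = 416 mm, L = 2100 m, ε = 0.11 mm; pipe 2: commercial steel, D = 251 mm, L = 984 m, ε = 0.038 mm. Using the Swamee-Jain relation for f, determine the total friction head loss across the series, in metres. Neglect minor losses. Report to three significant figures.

H ≈ 24.5 m

Pipe 1: V = 0.9417 m/s, Re = 2.42×10^5, ε/D = 2.64×10^-4, f = 0.01719, h_1 = f(L/D)V²/2g = 3.922 m
Pipe 2: V = 2.587 m/s, Re = 4.01×10^5, ε/D = 1.51×10^-4, f = 0.01538, h_2 = f(L/D)V²/2g = 20.56 m
Series → Q common, losses add: H = Σh = 24.49 m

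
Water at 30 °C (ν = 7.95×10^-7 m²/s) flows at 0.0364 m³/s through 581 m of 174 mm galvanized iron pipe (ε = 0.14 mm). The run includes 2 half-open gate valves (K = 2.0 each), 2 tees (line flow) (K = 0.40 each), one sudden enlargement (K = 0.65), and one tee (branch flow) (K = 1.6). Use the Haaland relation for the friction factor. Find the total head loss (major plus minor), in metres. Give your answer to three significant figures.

V = 4Q/(πD²) = 1.531 m/s; V²/2g = 0.1194 m
Re = 3.35×10^5, ε/D = 8.05×10^-4 → f = 0.01956 (Haaland)
Major: h_f = f(L/D)·V²/2g = 0.01956·3339·0.1194 = 7.801 m
Minor: ΣK = 7.05; h_m = ΣK·V²/2g = 0.8420 m
Total H_L = 7.801 + 0.8420 = 8.643 m

H_L ≈ 8.64 m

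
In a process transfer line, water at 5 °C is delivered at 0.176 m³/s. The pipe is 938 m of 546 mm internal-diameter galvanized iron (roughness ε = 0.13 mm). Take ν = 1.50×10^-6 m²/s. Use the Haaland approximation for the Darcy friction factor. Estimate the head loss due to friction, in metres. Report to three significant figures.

V = 4Q/(πD²) = 4·0.176/(π·0.546²) = 0.7517 m/s
Re = VD/ν = 0.7517·0.546/1.50×10^-6 = 2.74×10^5 → turbulent
ε/D = 0.13/546 = 2.38×10^-4
Haaland: f = 0.01651
h_f = f(L/D)V²/(2g) = 0.01651·(938/0.546)·0.7517²/(2·9.81) = 0.8169 m

h_f ≈ 0.817 m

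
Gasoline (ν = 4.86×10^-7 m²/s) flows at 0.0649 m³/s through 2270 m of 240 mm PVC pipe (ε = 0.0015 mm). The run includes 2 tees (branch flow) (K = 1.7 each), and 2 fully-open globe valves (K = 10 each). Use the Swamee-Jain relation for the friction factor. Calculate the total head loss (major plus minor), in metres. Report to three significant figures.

H_L ≈ 14.8 m

V = 4Q/(πD²) = 1.435 m/s; V²/2g = 0.1049 m
Re = 7.08×10^5, ε/D = 6.25×10^-6 → f = 0.01244 (Swamee-Jain)
Major: h_f = f(L/D)·V²/2g = 0.01244·9458·0.1049 = 12.34 m
Minor: ΣK = 23.4; h_m = ΣK·V²/2g = 2.455 m
Total H_L = 12.34 + 2.455 = 14.79 m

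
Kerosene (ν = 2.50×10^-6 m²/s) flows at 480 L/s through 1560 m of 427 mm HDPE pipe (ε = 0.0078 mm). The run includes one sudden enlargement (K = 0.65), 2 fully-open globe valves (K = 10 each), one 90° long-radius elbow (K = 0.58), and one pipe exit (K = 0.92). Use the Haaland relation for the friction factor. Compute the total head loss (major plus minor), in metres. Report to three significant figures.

V = 4Q/(πD²) = 3.352 m/s; V²/2g = 0.5727 m
Re = 5.73×10^5, ε/D = 1.83×10^-5 → f = 0.01299 (Haaland)
Major: h_f = f(L/D)·V²/2g = 0.01299·3653·0.5727 = 27.17 m
Minor: ΣK = 22.1; h_m = ΣK·V²/2g = 12.68 m
Total H_L = 27.17 + 12.68 = 39.86 m

H_L ≈ 39.9 m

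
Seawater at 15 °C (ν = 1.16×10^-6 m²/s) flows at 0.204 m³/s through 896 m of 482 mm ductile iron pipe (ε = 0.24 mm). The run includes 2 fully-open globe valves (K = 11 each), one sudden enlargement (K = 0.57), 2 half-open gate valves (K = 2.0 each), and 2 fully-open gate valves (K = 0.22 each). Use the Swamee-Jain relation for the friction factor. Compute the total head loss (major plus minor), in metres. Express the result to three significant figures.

H_L ≈ 3.83 m

V = 4Q/(πD²) = 1.118 m/s; V²/2g = 0.06371 m
Re = 4.65×10^5, ε/D = 4.98×10^-4 → f = 0.01783 (Swamee-Jain)
Major: h_f = f(L/D)·V²/2g = 0.01783·1859·0.06371 = 2.112 m
Minor: ΣK = 27.0; h_m = ΣK·V²/2g = 1.721 m
Total H_L = 2.112 + 1.721 = 3.832 m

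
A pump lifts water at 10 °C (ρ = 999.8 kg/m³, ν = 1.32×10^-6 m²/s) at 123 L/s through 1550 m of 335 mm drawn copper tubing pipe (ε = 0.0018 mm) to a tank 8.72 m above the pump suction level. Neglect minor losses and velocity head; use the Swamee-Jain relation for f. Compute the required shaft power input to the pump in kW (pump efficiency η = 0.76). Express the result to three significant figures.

V = 4Q/(πD²) = 1.395 m/s; Re = 3.54×10^5; ε/D = 5.37×10^-6; f = 0.01401
h_f = f(L/D)V²/2g = 6.433 m
Total head H = z + h_f = 8.72 + 6.433 = 15.15 m
P_hyd = ρgQH = 999.8·9.81·0.123·15.15 = 18.28 kW
P_shaft = P_hyd/η = 18.28/0.76 = 24.05 kW

P_shaft ≈ 24.1 kW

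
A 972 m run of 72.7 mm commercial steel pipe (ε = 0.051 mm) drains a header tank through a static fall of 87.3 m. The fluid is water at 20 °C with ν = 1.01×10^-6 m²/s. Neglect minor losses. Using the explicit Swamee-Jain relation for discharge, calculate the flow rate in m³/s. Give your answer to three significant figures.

Swamee-Jain (Type II): Q = -0.965·√(gD⁵h_f/L)·ln[ε/(3.7D) + √(3.17ν²L/(gD³h_f))]
√(gD⁵h_f/L) = √(9.81·0.0727⁵·87.3/972) = 0.001338
ε/(3.7D) = 1.90×10^-4; √(3.17ν²L/(gD³h_f)) = 9.77×10^-5
Q = -0.965·0.001338·ln(2.873×10^-4) = 0.01053 m³/s
Check: V = 2.54 m/s, Re = 1.83×10^5, f = 0.02006, h_f = 87.9 m ≈ 87.3 m ✓

Q ≈ 0.0105 m³/s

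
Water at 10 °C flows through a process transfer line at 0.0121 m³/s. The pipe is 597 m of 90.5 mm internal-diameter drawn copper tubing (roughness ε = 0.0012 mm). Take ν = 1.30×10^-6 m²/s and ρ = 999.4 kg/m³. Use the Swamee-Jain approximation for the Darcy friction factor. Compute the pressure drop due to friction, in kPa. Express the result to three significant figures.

V = 4Q/(πD²) = 4·0.0121/(π·0.0905²) = 1.881 m/s
Re = VD/ν = 1.881·0.0905/1.30×10^-6 = 1.31×10^5 → turbulent
ε/D = 0.0012/90.5 = 1.33×10^-5
Swamee-Jain: f = 0.01699
h_f = f(L/D)V²/(2g) = 0.01699·(597/0.0905)·1.881²/(2·9.81) = 20.22 m
Δp = ρg·h_f = 999.4·9.81·20.22 = 198.2 kPa

Δp ≈ 198 kPa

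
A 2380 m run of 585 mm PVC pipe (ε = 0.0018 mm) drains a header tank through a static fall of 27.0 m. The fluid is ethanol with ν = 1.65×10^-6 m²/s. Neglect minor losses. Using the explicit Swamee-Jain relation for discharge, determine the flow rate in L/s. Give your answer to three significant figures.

Q ≈ 910 L/s

Swamee-Jain (Type II): Q = -0.965·√(gD⁵h_f/L)·ln[ε/(3.7D) + √(3.17ν²L/(gD³h_f))]
√(gD⁵h_f/L) = √(9.81·0.585⁵·27.0/2380) = 0.08732
ε/(3.7D) = 8.32×10^-7; √(3.17ν²L/(gD³h_f)) = 1.97×10^-5
Q = -0.965·0.08732·ln(2.051×10^-5) = 0.9096 m³/s
Check: V = 3.38 m/s, Re = 1.20×10^6, f = 0.01135, h_f = 26.9 m ≈ 27.0 m ✓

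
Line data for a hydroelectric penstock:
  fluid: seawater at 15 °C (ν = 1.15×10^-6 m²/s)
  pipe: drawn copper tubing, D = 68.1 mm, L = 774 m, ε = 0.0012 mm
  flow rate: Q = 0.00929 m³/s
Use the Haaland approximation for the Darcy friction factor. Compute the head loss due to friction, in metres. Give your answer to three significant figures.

h_f ≈ 62.1 m

V = 4Q/(πD²) = 4·0.00929/(π·0.0681²) = 2.551 m/s
Re = VD/ν = 2.551·0.0681/1.15×10^-6 = 1.51×10^5 → turbulent
ε/D = 0.0012/68.1 = 1.76×10^-5
Haaland: f = 0.01647
h_f = f(L/D)V²/(2g) = 0.01647·(774/0.0681)·2.551²/(2·9.81) = 62.07 m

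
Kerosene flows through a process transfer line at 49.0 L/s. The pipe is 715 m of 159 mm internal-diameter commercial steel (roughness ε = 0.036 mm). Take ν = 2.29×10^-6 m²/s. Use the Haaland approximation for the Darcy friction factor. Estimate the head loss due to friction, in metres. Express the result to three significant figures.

V = 4Q/(πD²) = 4·0.0490/(π·0.159²) = 2.468 m/s
Re = VD/ν = 2.468·0.159/2.29×10^-6 = 1.71×10^5 → turbulent
ε/D = 0.036/159 = 2.26×10^-4
Haaland: f = 0.01739
h_f = f(L/D)V²/(2g) = 0.01739·(715/0.159)·2.468²/(2·9.81) = 24.28 m

h_f ≈ 24.3 m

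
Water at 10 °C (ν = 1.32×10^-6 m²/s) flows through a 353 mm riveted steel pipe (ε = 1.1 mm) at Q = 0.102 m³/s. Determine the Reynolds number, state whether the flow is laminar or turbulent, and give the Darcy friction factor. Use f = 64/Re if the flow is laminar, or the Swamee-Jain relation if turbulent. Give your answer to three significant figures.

Re ≈ 2.79×10^5; turbulent; f ≈ 0.0271

V = 4Q/(πD²) = 1.042 m/s
Re = VD/ν = 1.042·0.353/1.32×10^-6 = 2.79×10^5
Re > 4000 → turbulent; ε/D = 0.00312
Swamee-Jain: f = 0.02707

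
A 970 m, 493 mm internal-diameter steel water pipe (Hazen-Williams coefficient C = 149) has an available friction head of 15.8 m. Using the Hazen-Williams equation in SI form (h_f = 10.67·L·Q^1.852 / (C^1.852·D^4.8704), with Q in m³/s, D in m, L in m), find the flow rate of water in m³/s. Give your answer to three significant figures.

Q ≈ 0.699 m³/s

Rearranging: Q = [h_f·C^1.852·D^4.8704 / (10.67·L)]^(1/1.852)
Q = [15.8·149^1.852·0.493^4.8704 / (10.67·970)]^0.540 = 0.6995 m³/s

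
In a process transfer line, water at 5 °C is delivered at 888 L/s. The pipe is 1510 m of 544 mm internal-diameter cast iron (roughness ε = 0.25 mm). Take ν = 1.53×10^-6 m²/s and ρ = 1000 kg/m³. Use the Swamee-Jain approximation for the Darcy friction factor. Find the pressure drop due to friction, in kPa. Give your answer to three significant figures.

Δp ≈ 342 kPa

V = 4Q/(πD²) = 4·0.888/(π·0.544²) = 3.821 m/s
Re = VD/ν = 3.821·0.544/1.53×10^-6 = 1.36×10^6 → turbulent
ε/D = 0.25/544 = 4.60×10^-4
Swamee-Jain: f = 0.01687
h_f = f(L/D)V²/(2g) = 0.01687·(1510/0.544)·3.821²/(2·9.81) = 34.85 m
Δp = ρg·h_f = 1000·9.81·34.85 = 341.8 kPa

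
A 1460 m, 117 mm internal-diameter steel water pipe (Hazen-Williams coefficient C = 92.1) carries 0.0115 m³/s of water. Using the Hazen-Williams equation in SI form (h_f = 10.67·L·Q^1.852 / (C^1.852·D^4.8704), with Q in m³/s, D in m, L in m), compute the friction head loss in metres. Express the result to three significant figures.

h_f ≈ 31.7 m

h_f = 10.67·1460·0.0115^1.852 / (92.1^1.852·0.117^4.8704) = 31.73 m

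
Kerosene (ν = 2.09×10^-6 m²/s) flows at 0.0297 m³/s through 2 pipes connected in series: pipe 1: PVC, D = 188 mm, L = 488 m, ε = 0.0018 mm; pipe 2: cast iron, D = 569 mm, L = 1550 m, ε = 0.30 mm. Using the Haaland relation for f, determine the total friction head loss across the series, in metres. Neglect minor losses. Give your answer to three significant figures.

H ≈ 2.77 m

Pipe 1: V = 1.070 m/s, Re = 9.62×10^4, ε/D = 9.57×10^-6, f = 0.01800, h_1 = f(L/D)V²/2g = 2.726 m
Pipe 2: V = 0.1168 m/s, Re = 3.18×10^4, ε/D = 5.27×10^-4, f = 0.02425, h_2 = f(L/D)V²/2g = 0.04594 m
Series → Q common, losses add: H = Σh = 2.772 m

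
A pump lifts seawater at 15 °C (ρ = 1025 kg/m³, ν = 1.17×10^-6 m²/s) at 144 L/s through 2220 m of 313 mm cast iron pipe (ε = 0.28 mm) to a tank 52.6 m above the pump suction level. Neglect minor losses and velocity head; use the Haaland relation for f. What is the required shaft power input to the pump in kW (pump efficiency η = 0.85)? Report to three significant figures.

P_shaft ≈ 132 kW

V = 4Q/(πD²) = 1.871 m/s; Re = 5.01×10^5; ε/D = 8.95×10^-4; f = 0.01972
h_f = f(L/D)V²/2g = 24.96 m
Total head H = z + h_f = 52.6 + 24.96 = 77.56 m
P_hyd = ρgQH = 1025·9.81·0.144·77.56 = 112.3 kW
P_shaft = P_hyd/η = 112.3/0.85 = 132.1 kW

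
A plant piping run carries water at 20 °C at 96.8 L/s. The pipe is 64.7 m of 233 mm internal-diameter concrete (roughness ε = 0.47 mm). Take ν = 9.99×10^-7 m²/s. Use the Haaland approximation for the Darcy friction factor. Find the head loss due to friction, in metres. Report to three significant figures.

V = 4Q/(πD²) = 4·0.0968/(π·0.233²) = 2.270 m/s
Re = VD/ν = 2.270·0.233/9.99×10^-7 = 5.29×10^5 → turbulent
ε/D = 0.47/233 = 0.00202
Haaland: f = 0.02382
h_f = f(L/D)V²/(2g) = 0.02382·(64.7/0.233)·2.270²/(2·9.81) = 1.738 m

h_f ≈ 1.74 m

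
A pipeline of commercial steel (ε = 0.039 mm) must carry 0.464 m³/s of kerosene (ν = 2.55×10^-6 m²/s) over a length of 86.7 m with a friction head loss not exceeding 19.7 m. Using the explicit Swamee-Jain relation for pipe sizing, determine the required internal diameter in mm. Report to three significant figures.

Swamee-Jain (Type III): D = 0.66·[ε^1.25·(LQ²/(gh_f))^4.75 + ν·Q^9.4·(L/(gh_f))^5.2]^0.04
LQ²/(gh_f) = 0.09659; L/(gh_f) = 0.4486
Term 1 = ε^1.25·(…)^4.75 = 4.65×10^-11; Term 2 = ν·Q^9.4·(…)^5.2 = 2.89×10^-11
D = 0.66·(4.65×10^-11 + 2.89×10^-11)^0.04 = 0.2598 m = 260 mm
Check: V = 8.75 m/s, Re = 8.92×10^5, f = 0.01430, h_f = 18.6 m ≈ 19.7 m ✓

D ≈ 260 mm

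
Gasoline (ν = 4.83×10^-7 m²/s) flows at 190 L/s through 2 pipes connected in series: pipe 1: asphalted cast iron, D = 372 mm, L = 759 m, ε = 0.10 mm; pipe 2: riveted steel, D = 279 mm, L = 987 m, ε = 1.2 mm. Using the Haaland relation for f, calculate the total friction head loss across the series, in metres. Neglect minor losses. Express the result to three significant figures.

H ≈ 55.6 m

Pipe 1: V = 1.748 m/s, Re = 1.35×10^6, ε/D = 2.69×10^-4, f = 0.01514, h_1 = f(L/D)V²/2g = 4.813 m
Pipe 2: V = 3.108 m/s, Re = 1.80×10^6, ε/D = 0.00430, f = 0.02914, h_2 = f(L/D)V²/2g = 50.75 m
Series → Q common, losses add: H = Σh = 55.56 m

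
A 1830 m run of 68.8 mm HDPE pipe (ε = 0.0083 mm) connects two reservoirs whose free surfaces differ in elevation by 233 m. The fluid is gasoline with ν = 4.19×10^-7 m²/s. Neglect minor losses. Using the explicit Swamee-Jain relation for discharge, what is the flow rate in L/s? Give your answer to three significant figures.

Swamee-Jain (Type II): Q = -0.965·√(gD⁵h_f/L)·ln[ε/(3.7D) + √(3.17ν²L/(gD³h_f))]
√(gD⁵h_f/L) = √(9.81·0.0688⁵·233/1830) = 0.001388
ε/(3.7D) = 3.26×10^-5; √(3.17ν²L/(gD³h_f)) = 3.70×10^-5
Q = -0.965·0.001388·ln(6.959×10^-5) = 0.01282 m³/s
Check: V = 3.45 m/s, Re = 5.66×10^5, f = 0.01451, h_f = 234 m ≈ 233 m ✓

Q ≈ 12.8 L/s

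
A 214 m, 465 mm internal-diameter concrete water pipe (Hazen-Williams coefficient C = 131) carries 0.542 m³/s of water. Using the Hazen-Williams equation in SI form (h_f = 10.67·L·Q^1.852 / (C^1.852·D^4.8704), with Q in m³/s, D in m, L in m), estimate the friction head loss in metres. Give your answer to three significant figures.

h_f = 10.67·214·0.542^1.852 / (131^1.852·0.465^4.8704) = 3.668 m

h_f ≈ 3.67 m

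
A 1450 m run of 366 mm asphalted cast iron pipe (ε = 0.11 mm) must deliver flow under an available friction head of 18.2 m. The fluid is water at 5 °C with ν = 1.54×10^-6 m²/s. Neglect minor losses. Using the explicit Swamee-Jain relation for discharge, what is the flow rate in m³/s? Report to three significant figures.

Q ≈ 0.249 m³/s

Swamee-Jain (Type II): Q = -0.965·√(gD⁵h_f/L)·ln[ε/(3.7D) + √(3.17ν²L/(gD³h_f))]
√(gD⁵h_f/L) = √(9.81·0.366⁵·18.2/1450) = 0.02844
ε/(3.7D) = 8.12×10^-5; √(3.17ν²L/(gD³h_f)) = 3.53×10^-5
Q = -0.965·0.02844·ln(1.165×10^-4) = 0.2486 m³/s
Check: V = 2.36 m/s, Re = 5.61×10^5, f = 0.01625, h_f = 18.3 m ≈ 18.2 m ✓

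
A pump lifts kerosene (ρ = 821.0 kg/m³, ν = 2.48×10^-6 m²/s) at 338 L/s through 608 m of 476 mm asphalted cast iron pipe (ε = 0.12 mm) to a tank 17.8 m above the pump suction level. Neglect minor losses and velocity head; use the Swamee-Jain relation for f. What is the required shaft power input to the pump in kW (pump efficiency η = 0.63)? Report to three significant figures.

P_shaft ≈ 93.6 kW

V = 4Q/(πD²) = 1.899 m/s; Re = 3.65×10^5; ε/D = 2.52×10^-4; f = 0.01640
h_f = f(L/D)V²/2g = 3.853 m
Total head H = z + h_f = 17.8 + 3.853 = 21.65 m
P_hyd = ρgQH = 821.0·9.81·0.338·21.65 = 58.94 kW
P_shaft = P_hyd/η = 58.94/0.63 = 93.56 kW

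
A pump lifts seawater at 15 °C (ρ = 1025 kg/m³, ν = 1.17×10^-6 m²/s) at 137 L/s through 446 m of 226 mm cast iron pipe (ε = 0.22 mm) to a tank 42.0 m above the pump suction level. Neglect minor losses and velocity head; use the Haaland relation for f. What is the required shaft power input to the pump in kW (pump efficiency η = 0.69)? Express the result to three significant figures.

V = 4Q/(πD²) = 3.415 m/s; Re = 6.60×10^5; ε/D = 9.73×10^-4; f = 0.01995
h_f = f(L/D)V²/2g = 23.41 m
Total head H = z + h_f = 42.0 + 23.41 = 65.41 m
P_hyd = ρgQH = 1025·9.81·0.137·65.41 = 90.11 kW
P_shaft = P_hyd/η = 90.11/0.69 = 130.6 kW

P_shaft ≈ 131 kW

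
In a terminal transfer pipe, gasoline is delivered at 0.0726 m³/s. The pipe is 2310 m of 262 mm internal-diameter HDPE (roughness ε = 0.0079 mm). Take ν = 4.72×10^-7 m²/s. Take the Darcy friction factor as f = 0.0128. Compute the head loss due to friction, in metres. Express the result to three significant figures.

h_f ≈ 10.4 m

V = 4Q/(πD²) = 4·0.0726/(π·0.262²) = 1.347 m/s
h_f = f(L/D)V²/(2g) = 0.01280·(2310/0.262)·1.347²/(2·9.81) = 10.43 m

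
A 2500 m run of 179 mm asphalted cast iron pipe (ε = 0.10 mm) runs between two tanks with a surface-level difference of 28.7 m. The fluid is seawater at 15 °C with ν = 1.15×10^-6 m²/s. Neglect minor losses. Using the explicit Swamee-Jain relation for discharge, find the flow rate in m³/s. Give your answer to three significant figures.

Q ≈ 0.0367 m³/s

Swamee-Jain (Type II): Q = -0.965·√(gD⁵h_f/L)·ln[ε/(3.7D) + √(3.17ν²L/(gD³h_f))]
√(gD⁵h_f/L) = √(9.81·0.179⁵·28.7/2500) = 0.004549
ε/(3.7D) = 1.51×10^-4; √(3.17ν²L/(gD³h_f)) = 8.06×10^-5
Q = -0.965·0.004549·ln(2.316×10^-4) = 0.03675 m³/s
Check: V = 1.46 m/s, Re = 2.27×10^5, f = 0.01904, h_f = 28.9 m ≈ 28.7 m ✓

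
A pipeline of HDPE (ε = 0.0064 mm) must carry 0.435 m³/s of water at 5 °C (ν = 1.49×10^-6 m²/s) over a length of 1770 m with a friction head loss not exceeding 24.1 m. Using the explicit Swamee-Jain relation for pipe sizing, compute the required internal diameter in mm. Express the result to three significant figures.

D ≈ 430 mm

Swamee-Jain (Type III): D = 0.66·[ε^1.25·(LQ²/(gh_f))^4.75 + ν·Q^9.4·(L/(gh_f))^5.2]^0.04
LQ²/(gh_f) = 1.417; L/(gh_f) = 7.487
Term 1 = ε^1.25·(…)^4.75 = 1.68×10^-6; Term 2 = ν·Q^9.4·(…)^5.2 = 2.10×10^-5
D = 0.66·(1.68×10^-6 + 2.10×10^-5)^0.04 = 0.4303 m = 430 mm
Check: V = 2.99 m/s, Re = 8.64×10^5, f = 0.01223, h_f = 22.9 m ≈ 24.1 m ✓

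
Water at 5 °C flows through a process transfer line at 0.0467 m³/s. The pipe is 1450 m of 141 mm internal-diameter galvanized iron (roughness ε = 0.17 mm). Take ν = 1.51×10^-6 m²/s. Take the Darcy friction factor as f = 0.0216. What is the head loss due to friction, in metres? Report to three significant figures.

h_f ≈ 101 m

V = 4Q/(πD²) = 4·0.0467/(π·0.141²) = 2.991 m/s
h_f = f(L/D)V²/(2g) = 0.02160·(1450/0.141)·2.991²/(2·9.81) = 101.3 m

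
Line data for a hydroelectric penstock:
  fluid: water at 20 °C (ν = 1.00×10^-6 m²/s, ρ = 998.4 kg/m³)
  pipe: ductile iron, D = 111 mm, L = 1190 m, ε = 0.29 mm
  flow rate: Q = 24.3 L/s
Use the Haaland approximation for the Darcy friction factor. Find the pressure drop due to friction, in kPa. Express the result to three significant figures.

Δp ≈ 867 kPa

V = 4Q/(πD²) = 4·0.0243/(π·0.111²) = 2.511 m/s
Re = VD/ν = 2.511·0.111/1.00×10^-6 = 2.79×10^5 → turbulent
ε/D = 0.29/111 = 0.00261
Haaland: f = 0.02570
h_f = f(L/D)V²/(2g) = 0.02570·(1190/0.111)·2.511²/(2·9.81) = 88.57 m
Δp = ρg·h_f = 998.4·9.81·88.57 = 867.4 kPa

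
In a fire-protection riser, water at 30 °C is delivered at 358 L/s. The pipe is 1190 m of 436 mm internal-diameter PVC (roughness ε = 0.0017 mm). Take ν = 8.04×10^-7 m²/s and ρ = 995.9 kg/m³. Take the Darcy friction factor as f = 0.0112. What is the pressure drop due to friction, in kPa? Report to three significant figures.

Δp ≈ 87.5 kPa

V = 4Q/(πD²) = 4·0.358/(π·0.436²) = 2.398 m/s
h_f = f(L/D)V²/(2g) = 0.01120·(1190/0.436)·2.398²/(2·9.81) = 8.958 m
Δp = ρg·h_f = 995.9·9.81·8.958 = 87.52 kPa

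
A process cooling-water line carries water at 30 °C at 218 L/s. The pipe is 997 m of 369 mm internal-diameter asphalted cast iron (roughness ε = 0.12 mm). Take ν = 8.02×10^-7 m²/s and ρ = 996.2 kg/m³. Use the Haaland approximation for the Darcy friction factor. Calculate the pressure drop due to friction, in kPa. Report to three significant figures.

Δp ≈ 88.7 kPa

V = 4Q/(πD²) = 4·0.218/(π·0.369²) = 2.039 m/s
Re = VD/ν = 2.039·0.369/8.02×10^-7 = 9.38×10^5 → turbulent
ε/D = 0.12/369 = 3.25×10^-4
Haaland: f = 0.01586
h_f = f(L/D)V²/(2g) = 0.01586·(997/0.369)·2.039²/(2·9.81) = 9.078 m
Δp = ρg·h_f = 996.2·9.81·9.078 = 88.72 kPa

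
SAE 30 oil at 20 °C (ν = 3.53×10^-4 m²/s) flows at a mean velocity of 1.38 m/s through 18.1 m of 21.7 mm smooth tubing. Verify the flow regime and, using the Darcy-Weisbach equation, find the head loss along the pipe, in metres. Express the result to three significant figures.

Re = VD/ν = 1.38·0.02170/3.53×10^-4 = 84.8 → laminar (Re < 2300)
f = 64/Re = 0.7544
h_f = f(L/D)V²/(2g) = 0.7544·(18.1/0.02170)·1.38²/(2·9.81) = 61.08 m

h_f ≈ 61.1 m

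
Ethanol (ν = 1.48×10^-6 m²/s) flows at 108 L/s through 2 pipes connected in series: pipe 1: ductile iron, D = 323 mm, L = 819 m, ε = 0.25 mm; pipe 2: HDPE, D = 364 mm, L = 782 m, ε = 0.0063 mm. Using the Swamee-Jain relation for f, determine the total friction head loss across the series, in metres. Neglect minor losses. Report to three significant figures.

H ≈ 6.21 m

Pipe 1: V = 1.318 m/s, Re = 2.88×10^5, ε/D = 7.74×10^-4, f = 0.01979, h_1 = f(L/D)V²/2g = 4.444 m
Pipe 2: V = 1.038 m/s, Re = 2.55×10^5, ε/D = 1.73×10^-5, f = 0.01500, h_2 = f(L/D)V²/2g = 1.769 m
Series → Q common, losses add: H = Σh = 6.213 m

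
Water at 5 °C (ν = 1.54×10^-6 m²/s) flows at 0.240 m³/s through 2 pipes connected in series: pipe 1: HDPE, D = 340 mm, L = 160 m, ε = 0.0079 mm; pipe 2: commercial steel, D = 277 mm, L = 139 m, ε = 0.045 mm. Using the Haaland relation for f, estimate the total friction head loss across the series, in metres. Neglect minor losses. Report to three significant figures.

Pipe 1: V = 2.643 m/s, Re = 5.84×10^5, ε/D = 2.32×10^-5, f = 0.01302, h_1 = f(L/D)V²/2g = 2.181 m
Pipe 2: V = 3.983 m/s, Re = 7.16×10^5, ε/D = 1.62×10^-4, f = 0.01448, h_2 = f(L/D)V²/2g = 5.875 m
Series → Q common, losses add: H = Σh = 8.057 m

H ≈ 8.06 m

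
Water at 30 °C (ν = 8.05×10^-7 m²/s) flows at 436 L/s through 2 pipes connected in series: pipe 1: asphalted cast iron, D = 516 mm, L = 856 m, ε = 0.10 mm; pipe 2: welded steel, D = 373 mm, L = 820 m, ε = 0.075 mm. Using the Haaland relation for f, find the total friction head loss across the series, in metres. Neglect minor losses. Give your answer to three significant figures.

H ≈ 30.7 m

Pipe 1: V = 2.085 m/s, Re = 1.34×10^6, ε/D = 1.94×10^-4, f = 0.01433, h_1 = f(L/D)V²/2g = 5.268 m
Pipe 2: V = 3.990 m/s, Re = 1.85×10^6, ε/D = 2.01×10^-4, f = 0.01425, h_2 = f(L/D)V²/2g = 25.42 m
Series → Q common, losses add: H = Σh = 30.69 m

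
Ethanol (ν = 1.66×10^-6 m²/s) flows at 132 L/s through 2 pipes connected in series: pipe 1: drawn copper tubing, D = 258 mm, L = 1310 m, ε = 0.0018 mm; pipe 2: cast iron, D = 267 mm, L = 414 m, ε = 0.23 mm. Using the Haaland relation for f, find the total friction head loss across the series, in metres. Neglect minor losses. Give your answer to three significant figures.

Pipe 1: V = 2.525 m/s, Re = 3.92×10^5, ε/D = 6.98×10^-6, f = 0.01371, h_1 = f(L/D)V²/2g = 22.62 m
Pipe 2: V = 2.358 m/s, Re = 3.79×10^5, ε/D = 8.61×10^-4, f = 0.01973, h_2 = f(L/D)V²/2g = 8.668 m
Series → Q common, losses add: H = Σh = 31.29 m

H ≈ 31.3 m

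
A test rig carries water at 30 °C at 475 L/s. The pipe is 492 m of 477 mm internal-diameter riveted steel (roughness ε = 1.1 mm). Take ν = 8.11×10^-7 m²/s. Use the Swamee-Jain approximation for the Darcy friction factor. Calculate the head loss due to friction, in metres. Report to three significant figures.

V = 4Q/(πD²) = 4·0.475/(π·0.477²) = 2.658 m/s
Re = VD/ν = 2.658·0.477/8.11×10^-7 = 1.56×10^6 → turbulent
ε/D = 1.1/477 = 0.00231
Swamee-Jain: f = 0.02449
h_f = f(L/D)V²/(2g) = 0.02449·(492/0.477)·2.658²/(2·9.81) = 9.098 m

h_f ≈ 9.10 m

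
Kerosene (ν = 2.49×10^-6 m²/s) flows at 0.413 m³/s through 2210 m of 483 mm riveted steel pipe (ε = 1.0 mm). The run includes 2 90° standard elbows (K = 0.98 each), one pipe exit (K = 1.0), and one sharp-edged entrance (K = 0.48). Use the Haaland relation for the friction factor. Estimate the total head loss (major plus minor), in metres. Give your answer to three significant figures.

H_L ≈ 29.4 m

V = 4Q/(πD²) = 2.254 m/s; V²/2g = 0.2590 m
Re = 4.37×10^5, ε/D = 0.00207 → f = 0.02404 (Haaland)
Major: h_f = f(L/D)·V²/2g = 0.02404·4576·0.2590 = 28.49 m
Minor: ΣK = 3.44; h_m = ΣK·V²/2g = 0.8908 m
Total H_L = 28.49 + 0.8908 = 29.38 m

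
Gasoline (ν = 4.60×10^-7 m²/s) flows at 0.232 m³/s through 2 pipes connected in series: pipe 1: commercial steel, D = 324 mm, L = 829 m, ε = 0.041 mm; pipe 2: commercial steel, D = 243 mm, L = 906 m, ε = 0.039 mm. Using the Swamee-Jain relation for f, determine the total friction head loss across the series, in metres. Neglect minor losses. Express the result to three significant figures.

Pipe 1: V = 2.814 m/s, Re = 1.98×10^6, ε/D = 1.27×10^-4, f = 0.01332, h_1 = f(L/D)V²/2g = 13.76 m
Pipe 2: V = 5.002 m/s, Re = 2.64×10^6, ε/D = 1.60×10^-4, f = 0.01367, h_2 = f(L/D)V²/2g = 65.01 m
Series → Q common, losses add: H = Σh = 78.76 m

H ≈ 78.8 m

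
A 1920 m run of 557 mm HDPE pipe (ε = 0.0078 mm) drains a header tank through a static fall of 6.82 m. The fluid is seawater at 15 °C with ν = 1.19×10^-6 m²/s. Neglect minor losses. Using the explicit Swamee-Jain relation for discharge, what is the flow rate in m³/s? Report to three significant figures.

Q ≈ 0.433 m³/s

Swamee-Jain (Type II): Q = -0.965·√(gD⁵h_f/L)·ln[ε/(3.7D) + √(3.17ν²L/(gD³h_f))]
√(gD⁵h_f/L) = √(9.81·0.557⁵·6.82/1920) = 0.04322
ε/(3.7D) = 3.78×10^-6; √(3.17ν²L/(gD³h_f)) = 2.73×10^-5
Q = -0.965·0.04322·ln(3.109×10^-5) = 0.4329 m³/s
Check: V = 1.78 m/s, Re = 8.32×10^5, f = 0.01228, h_f = 6.81 m ≈ 6.82 m ✓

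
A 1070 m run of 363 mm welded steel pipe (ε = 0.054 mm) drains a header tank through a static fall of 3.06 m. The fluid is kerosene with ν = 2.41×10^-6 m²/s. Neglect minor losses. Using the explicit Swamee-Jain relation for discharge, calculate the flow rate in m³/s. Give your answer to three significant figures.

Q ≈ 0.112 m³/s

Swamee-Jain (Type II): Q = -0.965·√(gD⁵h_f/L)·ln[ε/(3.7D) + √(3.17ν²L/(gD³h_f))]
√(gD⁵h_f/L) = √(9.81·0.363⁵·3.06/1070) = 0.01330
ε/(3.7D) = 4.02×10^-5; √(3.17ν²L/(gD³h_f)) = 1.17×10^-4
Q = -0.965·0.01330·ln(1.573×10^-4) = 0.1124 m³/s
Check: V = 1.09 m/s, Re = 1.64×10^5, f = 0.01727, h_f = 3.06 m ≈ 3.06 m ✓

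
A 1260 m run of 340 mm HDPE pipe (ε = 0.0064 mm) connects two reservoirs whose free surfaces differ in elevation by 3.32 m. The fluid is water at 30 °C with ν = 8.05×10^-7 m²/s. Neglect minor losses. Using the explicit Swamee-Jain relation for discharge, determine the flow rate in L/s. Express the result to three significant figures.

Q ≈ 104 L/s

Swamee-Jain (Type II): Q = -0.965·√(gD⁵h_f/L)·ln[ε/(3.7D) + √(3.17ν²L/(gD³h_f))]
√(gD⁵h_f/L) = √(9.81·0.340⁵·3.32/1260) = 0.01084
ε/(3.7D) = 5.09×10^-6; √(3.17ν²L/(gD³h_f)) = 4.50×10^-5
Q = -0.965·0.01084·ln(5.005×10^-5) = 0.1036 m³/s
Check: V = 1.14 m/s, Re = 4.82×10^5, f = 0.01347, h_f = 3.31 m ≈ 3.32 m ✓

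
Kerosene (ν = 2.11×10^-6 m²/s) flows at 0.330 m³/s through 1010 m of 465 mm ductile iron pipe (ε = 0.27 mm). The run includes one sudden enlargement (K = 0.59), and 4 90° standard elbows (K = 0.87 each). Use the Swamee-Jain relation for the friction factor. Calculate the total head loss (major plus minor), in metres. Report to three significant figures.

H_L ≈ 8.47 m

V = 4Q/(πD²) = 1.943 m/s; V²/2g = 0.1925 m
Re = 4.28×10^5, ε/D = 5.81×10^-4 → f = 0.01840 (Swamee-Jain)
Major: h_f = f(L/D)·V²/2g = 0.01840·2172·0.1925 = 7.691 m
Minor: ΣK = 4.07; h_m = ΣK·V²/2g = 0.7833 m
Total H_L = 7.691 + 0.7833 = 8.474 m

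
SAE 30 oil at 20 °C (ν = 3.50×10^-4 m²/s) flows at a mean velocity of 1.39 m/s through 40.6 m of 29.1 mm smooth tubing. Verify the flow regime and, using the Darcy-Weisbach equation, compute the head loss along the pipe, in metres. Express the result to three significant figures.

h_f ≈ 76.1 m

Re = VD/ν = 1.39·0.02910/3.50×10^-4 = 116 → laminar (Re < 2300)
f = 64/Re = 0.5538
h_f = f(L/D)V²/(2g) = 0.5538·(40.6/0.02910)·1.39²/(2·9.81) = 76.09 m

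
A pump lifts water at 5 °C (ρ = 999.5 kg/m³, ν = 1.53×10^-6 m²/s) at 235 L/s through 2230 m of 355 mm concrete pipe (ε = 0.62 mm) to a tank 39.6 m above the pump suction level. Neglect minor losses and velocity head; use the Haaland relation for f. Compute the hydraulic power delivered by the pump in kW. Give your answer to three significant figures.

V = 4Q/(πD²) = 2.374 m/s; Re = 5.51×10^5; ε/D = 0.00175; f = 0.02297
h_f = f(L/D)V²/2g = 41.45 m
Total head H = z + h_f = 39.6 + 41.45 = 81.05 m
P_hyd = ρgQH = 999.5·9.81·0.235·81.05 = 186.8 kW

P_hyd ≈ 187 kW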